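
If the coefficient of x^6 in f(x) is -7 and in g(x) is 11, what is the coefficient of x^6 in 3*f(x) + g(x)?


Scalar multiplication scales coefficients: 3 * -7 = -21.
Then add the g coefficient: -21 + 11
= -10

-10


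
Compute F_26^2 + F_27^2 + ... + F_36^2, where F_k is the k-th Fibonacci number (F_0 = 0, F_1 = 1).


There is a standard identity sum_{k=0}^{N} F_k^2 = F_N * F_{N+1} (proved inductively from the telescoping relation F_k^2 = F_k F_{k+1} - F_{k-1} F_k). Then
sum_{k=26}^{36} F_k^2 = F_36 F_37 - F_25 F_26.
Computing: F_36 = 14930352, F_37 = 24157817, F_25 = 75025, F_26 = 121393.
Sum = 14930352 * 24157817 - 75025 * 121393 = 360675603851759.

360675603851759


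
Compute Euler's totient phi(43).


phi(n) counts integers in [1, n] coprime to n. Using the multiplicative formula phi(n) = n * prod_{p | n} (1 - 1/p):
43 = 43, so
phi(43) = 43 * (1 - 1/43) = 42.

42


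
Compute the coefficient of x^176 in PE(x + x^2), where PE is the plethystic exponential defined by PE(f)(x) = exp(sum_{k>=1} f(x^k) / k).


With f(x) = x + x^2, the exponent is sum_{k>=1} (x^k + x^(2k)) / k = -ln(1 - x) - ln(1 - x^2). Exponentiating:
PE(x + x^2) = 1 / ((1 - x)(1 - x^2)).
This is the generating function for partitions of n into parts of size 1 or 2. The number of 2's can be any j in 0..88, and the rest are 1's, so
[x^176] = floor(176/2) + 1 = 89.

89


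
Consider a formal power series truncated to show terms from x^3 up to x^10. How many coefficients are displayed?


From x^3 to x^10 inclusive, the count is 10 - 3 + 1 = 8.

8


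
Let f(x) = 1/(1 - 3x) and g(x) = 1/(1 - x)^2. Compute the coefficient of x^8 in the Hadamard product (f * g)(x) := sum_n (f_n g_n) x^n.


f has coefficients f_k = 3^k. For g = 1/(1 - x)^2 the coefficient is g_k = C(k + 1, 1) = k + 1. The Hadamard coefficient is (f * g)_k = 3^k * (k + 1).
For k = 8: 3^8 * 9 = 6561 * 9 = 59049.

59049


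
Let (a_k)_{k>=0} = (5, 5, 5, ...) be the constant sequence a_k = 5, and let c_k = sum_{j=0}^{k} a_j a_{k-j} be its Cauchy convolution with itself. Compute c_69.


Since a_j = 5 for all j >= 0, the convolution sum becomes
c_k = sum_{j=0}^{k} 5 * 5 = 25 * (k + 1).
Equivalently, the generating function of (a_k) is 5/(1 - x) and its square is 25/(1 - x)^2 = sum_{k>=0} 25(k + 1) x^k.
For k = 69: 25 * 70 = 1750.

1750


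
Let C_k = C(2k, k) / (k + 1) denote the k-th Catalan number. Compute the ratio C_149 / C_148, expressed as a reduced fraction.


Using C_k = (2k)! / (k! (k+1)!), the ratio C_{k+1}/C_k simplifies to
C_{k+1}/C_k = [(2k+2)! / ((k+1)! (k+2)!)] * [k! (k+1)! / (2k)!]
 = (2k+2)(2k+1) / ((k+1)(k+2)) = 2(2k+1) / (k+2).
For k = 148: 2(2*148 + 1) / (148 + 2) = 594/150 = 99/25.

99/25


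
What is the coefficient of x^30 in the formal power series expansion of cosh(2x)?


The Maclaurin series is cosh(t) = sum_{m>=0} t^(2m) / (2m)!, so substituting t = 2x, only even powers of x are nonzero, with coefficient of x^(2m) equal to 2^(2m) / (2m)!.
For x^30 the coefficient is 2^30/30! = 1073741824/265252859812191058636308480000000 = 16/3952575621190533915703125.

16/3952575621190533915703125


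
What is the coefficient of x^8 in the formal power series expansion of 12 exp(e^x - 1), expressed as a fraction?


exp(e^x - 1) is the exponential generating function for the Bell numbers Bell_k: exp(e^x - 1) = sum_{k>=0} Bell_k x^k / k!.
So the coefficient of x^8 in 12 exp(e^x - 1) is 12 Bell_8 / 8!.
Computing: Bell_8 = 4140 and 8! = 40320, giving
12 * 4140/40320 = 69/56.

69/56


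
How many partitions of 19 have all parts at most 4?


Using the generating function (1-x)^(-1)(1-x^2)^(-1)...(1-x^4)^(-1),
the coefficient of x^19 counts these restricted partitions.
Result = 94

94


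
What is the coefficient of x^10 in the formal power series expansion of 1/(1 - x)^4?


The expansion 1/(1 - x)^r = sum_{k>=0} C(k + r - 1, r - 1) x^k follows from the multiset / negative-binomial theorem (or from repeated differentiation of the geometric series).
For r = 4 and k = 10:
C(13, 3) = 6227020800 / (6 * 3628800) = 286.

286


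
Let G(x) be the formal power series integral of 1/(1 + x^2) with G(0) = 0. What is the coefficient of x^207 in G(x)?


1/(1 + x^2) = sum_{j>=0} (-1)^j x^(2j). Integrating termwise with G(0) = 0:
G(x) = sum_{j>=0} (-1)^j x^(2j+1) / (2j+1) = arctan(x).
Only odd powers are nonzero. For x^207 write 207 = 2*103 + 1, giving
(-1)^103 / 207 = -1/207 = -1/207.

-1/207


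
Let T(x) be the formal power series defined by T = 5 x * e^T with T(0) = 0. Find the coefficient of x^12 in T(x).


Apply the Lagrange inversion formula: if T = 5 x * phi(T) with phi(t) = e^t, then
[x^n] T = 5^n * (1/n) [t^(n-1)] phi(t)^n = 5^n * (1/n) [t^(n-1)] e^(n t) = 5^n * (1/n) * n^(n-1) / (n-1)! = 5^n * n^(n-1) / n!.
When c = 1 this is the Cayley count of rooted labeled trees on n vertices, divided by n!.
For n = 12: 5^12 * 12^11 / 12! = 244140625 * 743008370688/479001600 = 29160000000000/77.

29160000000000/77


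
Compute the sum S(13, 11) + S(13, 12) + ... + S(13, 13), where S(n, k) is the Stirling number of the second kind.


By definition, S(n, k) counts partitions of an n-set into exactly k nonempty blocks.
Computing row n = 13 for k = 11..13:
S(13, k): 2431, 78, 1
Sum = 2510.

2510


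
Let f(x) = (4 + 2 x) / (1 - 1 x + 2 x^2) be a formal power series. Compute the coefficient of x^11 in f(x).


Write f(x) = sum_{k>=0} a_k x^k. Multiplying both sides by 1 - 1 x + 2 x^2 gives
(1 - 1 x + 2 x^2) sum_{k>=0} a_k x^k = 4 + 2 x.
Matching coefficients:
 x^0: a_0 = 4
 x^1: a_1 - 1 a_0 = 2  =>  a_1 = 1*4 + 2 = 6
 x^k (k >= 2): a_k = 1 a_{k-1} - 2 a_{k-2}.
Iterating: a_2 = -2, a_3 = -14, a_4 = -10, a_5 = 18, a_6 = 38, a_7 = 2, a_8 = -74, a_9 = -78, a_10 = 70, a_11 = 226.
So the coefficient of x^11 is 226.

226


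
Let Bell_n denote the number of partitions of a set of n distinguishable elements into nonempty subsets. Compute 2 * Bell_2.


Bell_2 can be computed from the Bell triangle or from Dobinski's identity Bell_n = (1/e) * sum_{k>=0} k^n / k!.
Computing Bell_2 = 2.
Then 2 * 2 = 4.

4


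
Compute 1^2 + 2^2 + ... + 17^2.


This power sum has a closed form given by Faulhaber's formula
sum_{k=1}^{m} k^p = (1 / (p + 1)) * sum_{j=0}^{p} C(p + 1, j) B_j m^(p + 1 - j),
but for small m direct computation is fastest:
1 + 4 + 9 + 16 + 25 + 36 + 49 + 64 + 81 + 100 + 121 + 144 + 169 + 196 + 225 + 256 + 289 = 1785.

1785


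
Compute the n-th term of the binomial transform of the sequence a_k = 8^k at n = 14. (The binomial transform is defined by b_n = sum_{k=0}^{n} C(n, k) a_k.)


With a_k = 8^k, b_n = sum_{k=0}^{n} C(n, k) 8^k = (1 + 8)^n by the binomial theorem.
For n = 14: (1 + 8)^14 = 9^14 = 22876792454961.

22876792454961


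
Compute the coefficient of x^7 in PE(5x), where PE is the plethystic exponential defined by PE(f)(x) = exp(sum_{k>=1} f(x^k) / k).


With f(x) = 5x, the exponent is sum_{k>=1} 5 x^k / k = 5 * (-ln(1 - x)). Exponentiating:
PE(5x) = exp(-5 ln(1 - x)) = 1/(1 - x)^5.
By the negative binomial expansion, [x^n] 1/(1 - x)^5 = C(n + 4, 4).
For n = 7: C(11, 4) = 330.

330


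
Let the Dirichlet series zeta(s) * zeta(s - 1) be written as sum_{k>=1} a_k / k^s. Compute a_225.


Convolution gives a_k = sum_{d | k} d * 1 = sum_{d | k} d = sigma(k), the sum of positive divisors of k.
For k = 225, the divisors are 1, 3, 5, 9, 15, 25, 45, 75, 225, so
sigma(225) = 1 + 3 + 5 + 9 + 15 + 25 + 45 + 75 + 225 = 403.

403


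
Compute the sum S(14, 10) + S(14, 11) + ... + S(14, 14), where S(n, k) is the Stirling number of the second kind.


By definition, S(n, k) counts partitions of an n-set into exactly k nonempty blocks.
Computing row n = 14 for k = 10..14:
S(14, k): 752752, 66066, 3367, 91, 1
Sum = 822277.

822277


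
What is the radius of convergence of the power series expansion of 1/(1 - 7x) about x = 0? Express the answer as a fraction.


Expanding 1/(1 - 7x) = sum_{k>=0} 7^k x^k, the series converges when |7x| < 1, i.e., |x| < 1/7.
So the radius of convergence is 1/7 = 1/7.

1/7


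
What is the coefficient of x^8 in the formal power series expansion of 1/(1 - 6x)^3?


The general identity 1/(1 - c x)^r = sum_{k>=0} c^k C(k + r - 1, r - 1) x^k follows by substituting y = c x into 1/(1 - y)^r = sum_{k>=0} C(k + r - 1, r - 1) y^k.
For c = 6, r = 3, k = 8:
6^8 * C(10, 2) = 1679616 * 45 = 75582720.

75582720


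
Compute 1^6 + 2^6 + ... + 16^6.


This power sum has a closed form given by Faulhaber's formula
sum_{k=1}^{m} k^p = (1 / (p + 1)) * sum_{j=0}^{p} C(p + 1, j) B_j m^(p + 1 - j),
but for small m direct computation is fastest:
1 + 64 + 729 + 4096 + 15625 + 46656 + 117649 + 262144 + 531441 + 1000000 + 1771561 + 2985984 + 4826809 + 7529536 + 11390625 + 16777216 = 47260136.

47260136


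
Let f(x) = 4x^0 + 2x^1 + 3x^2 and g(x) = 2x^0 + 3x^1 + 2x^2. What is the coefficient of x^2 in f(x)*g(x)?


Cauchy product at x^2:
4*2 + 2*3 + 3*2
= 20

20


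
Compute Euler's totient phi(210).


phi(n) counts integers in [1, n] coprime to n. Using the multiplicative formula phi(n) = n * prod_{p | n} (1 - 1/p):
210 = 2 * 3 * 5 * 7, so
phi(210) = 210 * (1 - 1/2) * (1 - 1/3) * (1 - 1/5) * (1 - 1/7) = 48.

48


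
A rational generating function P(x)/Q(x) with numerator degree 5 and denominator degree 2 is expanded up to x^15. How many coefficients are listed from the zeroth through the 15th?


Expanding up to x^15 gives the coefficients for x^0, x^1, ..., x^15.
That is 15 + 1 = 16 coefficients in total.

16


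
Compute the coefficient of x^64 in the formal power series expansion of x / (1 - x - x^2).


Let f(x) = sum_{k>=0} a_k x^k. Multiplying f(x) * (1 - x - x^2) = x and matching coefficients gives a_0 = 0, a_1 = 1, and a_k = a_{k-1} + a_{k-2} for k >= 2. These are the Fibonacci numbers F_k.
Iterating from F_0 = 0, F_1 = 1:
F_0=0, F_1=1, F_2=1, F_3=2, F_4=3, F_5=5, F_6=8, F_7=13, F_8=21, F_9=34, ...
F_64 = 10610209857723.

10610209857723


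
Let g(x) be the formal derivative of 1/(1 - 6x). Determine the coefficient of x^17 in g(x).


Differentiate termwise: d/dx sum_{k>=0} 6^k x^k = sum_{k>=1} k 6^k x^(k-1) = sum_{j>=0} (j+1) 6^(j+1) x^j.
Equivalently, d/dx [1/(1 - 6x)] = 6/(1 - 6x)^2.
For j = 17: 18 * 6^18 = 18 * 101559956668416 = 1828079220031488.

1828079220031488


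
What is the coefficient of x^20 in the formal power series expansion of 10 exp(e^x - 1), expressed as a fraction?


exp(e^x - 1) is the exponential generating function for the Bell numbers Bell_k: exp(e^x - 1) = sum_{k>=0} Bell_k x^k / k!.
So the coefficient of x^20 in 10 exp(e^x - 1) is 10 Bell_20 / 20!.
Computing: Bell_20 = 51724158235372 and 20! = 2432902008176640000, giving
10 * 51724158235372/2432902008176640000 = 263898766507/1241276534784000.

263898766507/1241276534784000


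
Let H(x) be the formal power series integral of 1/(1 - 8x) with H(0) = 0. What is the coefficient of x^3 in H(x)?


1/(1 - 8x) = sum_{k>=0} 8^k x^k. Integrating termwise with H(0) = 0:
H(x) = sum_{k>=0} 8^k x^(k+1) / (k+1) = sum_{m>=1} 8^(m-1) x^m / m.
For m = 3: 8^2/3 = 64/3 = 64/3.

64/3


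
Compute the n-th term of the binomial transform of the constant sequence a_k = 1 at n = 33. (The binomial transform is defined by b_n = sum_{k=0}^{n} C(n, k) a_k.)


With a_k = 1 for all k, b_n = sum_{k=0}^{n} C(n, k) = 2^n by the binomial theorem.
For n = 33: 2^33 = 8589934592.

8589934592


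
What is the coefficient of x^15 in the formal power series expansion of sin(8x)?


The Maclaurin series is sin(t) = sum_{k>=0} (-1)^k t^(2k+1) / (2k+1)!, so substituting t = 8x, only odd powers of x are nonzero, with coefficient of x^(2k+1) equal to (-1)^k 8^(2k+1) / (2k+1)!.
Write 15 = 2*7 + 1, giving the coefficient (-1)^7 * 8^15 / 15! = -35184372088832/1307674368000 = -17179869184/638512875.

-17179869184/638512875


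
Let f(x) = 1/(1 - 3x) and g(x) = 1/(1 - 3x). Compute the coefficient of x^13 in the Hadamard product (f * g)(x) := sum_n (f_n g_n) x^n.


f has coefficients f_k = 3^k and g has coefficients g_k = 3^k, so the Hadamard product has coefficient (f*g)_k = 3^k * 3^k = 9^k.
For k = 13: 9^13 = 2541865828329.

2541865828329


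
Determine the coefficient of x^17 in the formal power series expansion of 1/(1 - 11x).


The geometric series identity gives 1/(1 - c x) = sum_{k>=0} c^k x^k, so the coefficient of x^k is c^k.
Here c = 11 and k = 17.
Computing: 11^17 = 505447028499293771

505447028499293771


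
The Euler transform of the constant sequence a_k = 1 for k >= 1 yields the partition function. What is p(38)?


The Euler transform converts the sequence a_k = 1 into the number of integer partitions.
Using the recurrence or dynamic programming:
p(38) = 26015

26015


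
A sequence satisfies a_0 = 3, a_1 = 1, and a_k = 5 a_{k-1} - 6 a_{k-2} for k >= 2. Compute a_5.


The characteristic equation is t^2 - 5 t + 6 = 0, with roots r_1 = 3 and r_2 = 2 (so c_1 = r_1 + r_2, c_2 = -r_1 r_2 as required).
One can use the closed form a_n = A r_1^n + B r_2^n, but direct iteration is more reliable:
a_0 = 3, a_1 = 1, a_2 = -13, a_3 = -71, a_4 = -277, a_5 = -959.
So a_5 = -959.

-959


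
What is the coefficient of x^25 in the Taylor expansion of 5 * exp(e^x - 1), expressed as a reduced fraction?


exp(e^x - 1) = sum_{k>=0} Bell_k x^k / k!, where Bell_k is the k-th Bell number.
So the coefficient of x^25 is 5 * Bell_25 / 25!.
Computing: Bell_25 = 4638590332229999353 and 25! = 15511210043330985984000000, giving
5 * 4638590332229999353/15511210043330985984000000 = 356814640940769181/238634000666630553600000.

356814640940769181/238634000666630553600000


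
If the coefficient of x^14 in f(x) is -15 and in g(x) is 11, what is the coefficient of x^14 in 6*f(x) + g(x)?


Scalar multiplication scales coefficients: 6 * -15 = -90.
Then add the g coefficient: -90 + 11
= -79

-79


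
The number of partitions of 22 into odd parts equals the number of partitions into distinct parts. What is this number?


Computing partitions of 22 into odd parts (1, 3, 5, ...):
Using the generating function prod_{k>=0} 1/(1-x^(2k+1)),
the count is 89

89


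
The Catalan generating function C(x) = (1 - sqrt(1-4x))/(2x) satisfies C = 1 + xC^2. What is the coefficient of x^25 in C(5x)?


Substituting x -> 5x scales the n-th coefficient by 5^n, so [x^25] C(5x) = 5^25 * C_25.
C_25 = C(2*25, 25)/(26) = 126410606437752/26 = 4861946401452.
So 5^25 * 4861946401452 = 298023223876953125 * 4861946401452 = 1448972940877676010131835937500.

1448972940877676010131835937500


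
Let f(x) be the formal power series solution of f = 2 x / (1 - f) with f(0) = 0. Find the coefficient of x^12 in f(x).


Apply Lagrange inversion: f = 2 x * phi(f) with phi(t) = 1/(1 - t), so
[x^n] f = 2^n * (1/n) [t^(n-1)] phi(t)^n = 2^n * (1/n) [t^(n-1)] (1 - t)^(-n) = 2^n * (1/n) C(2n - 2, n - 1) = 2^n * C_{n-1}.
For n = 12: C_11 = C(22, 11) / 12 = 705432/12 = 58786.
With the 2^12 = 4096 factor, the coefficient is 4096 * 58786 = 240787456.

240787456


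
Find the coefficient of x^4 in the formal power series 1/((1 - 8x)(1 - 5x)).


By partial fractions or Cauchy convolution:
The coefficient equals sum_{k=0}^{4} 8^k * 5^(4-k).
= 9881

9881


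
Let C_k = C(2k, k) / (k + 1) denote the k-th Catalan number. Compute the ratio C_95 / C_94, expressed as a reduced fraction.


Using C_k = (2k)! / (k! (k+1)!), the ratio C_{k+1}/C_k simplifies to
C_{k+1}/C_k = [(2k+2)! / ((k+1)! (k+2)!)] * [k! (k+1)! / (2k)!]
 = (2k+2)(2k+1) / ((k+1)(k+2)) = 2(2k+1) / (k+2).
For k = 94: 2(2*94 + 1) / (94 + 2) = 378/96 = 63/16.

63/16


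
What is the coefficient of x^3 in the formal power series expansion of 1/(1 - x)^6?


The expansion 1/(1 - x)^r = sum_{k>=0} C(k + r - 1, r - 1) x^k follows from the multiset / negative-binomial theorem (or from repeated differentiation of the geometric series).
For r = 6 and k = 3:
C(8, 5) = 40320 / (120 * 6) = 56.

56


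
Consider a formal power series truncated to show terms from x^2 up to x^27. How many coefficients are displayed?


From x^2 to x^27 inclusive, the count is 27 - 2 + 1 = 26.

26


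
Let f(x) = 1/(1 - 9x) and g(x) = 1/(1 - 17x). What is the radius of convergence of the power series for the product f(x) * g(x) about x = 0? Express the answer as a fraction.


The radius of 1/(1 - 9x) is 1/9 (nearest singularity at x = 1/9), and the radius of 1/(1 - 17x) is 1/17.
The product f(x)*g(x) = 1/((1 - 9x)(1 - 17x)) has singularities at both 1/9 and 1/17, so its radius of convergence is the distance to the nearest one:
min(1/9, 1/17) = 1/17.

1/17


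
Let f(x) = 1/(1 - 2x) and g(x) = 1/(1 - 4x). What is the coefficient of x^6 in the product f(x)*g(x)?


The coefficient of x^n in f*g is the Cauchy product: sum_{k=0}^{n} a^k * b^(n-k).
With a=2, b=4, n=6:
sum_{k=0}^{6} 2^k * 4^(6-k)
= 8128

8128


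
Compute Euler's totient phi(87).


phi(n) counts integers in [1, n] coprime to n. Using the multiplicative formula phi(n) = n * prod_{p | n} (1 - 1/p):
87 = 3 * 29, so
phi(87) = 87 * (1 - 1/3) * (1 - 1/29) = 56.

56


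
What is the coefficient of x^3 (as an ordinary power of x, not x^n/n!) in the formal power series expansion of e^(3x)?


The exponential series is e^y = sum_{k>=0} y^k / k!. Substituting y = 3x gives
e^(3x) = sum_{k>=0} 3^k x^k / k!.
So the coefficient of x^n is a^n/n! with a = 3, n = 3:
3^3 / 3! = 27/6 = 9/2

9/2


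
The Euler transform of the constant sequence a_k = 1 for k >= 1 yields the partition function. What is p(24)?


The Euler transform converts the sequence a_k = 1 into the number of integer partitions.
Using the recurrence or dynamic programming:
p(24) = 1575

1575


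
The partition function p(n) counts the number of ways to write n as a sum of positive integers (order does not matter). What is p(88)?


Using the generating function prod_{k>=1} 1/(1-x^k), we compute p(88).
By dynamic programming over parts 1 through 88:
p(88) = 44108109

44108109


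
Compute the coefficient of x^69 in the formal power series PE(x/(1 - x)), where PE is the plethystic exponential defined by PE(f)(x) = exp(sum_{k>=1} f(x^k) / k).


For f(x) = x/(1 - x) we have
sum_{k>=1} f(x^k) / k = sum_{k>=1} (1/k) * x^k / (1 - x^k) = sum_{k, m >= 1} x^(k m) / k,
which after exponentiating simplifies to
PE(x/(1 - x)) = prod_{k>=1} 1 / (1 - x^k).
This is the generating function for the partition function p(n), so the coefficient of x^69 is p(69).
Computing p(69) by dynamic programming over parts 1, 2, ..., 69: p(69) = 3554345.

3554345


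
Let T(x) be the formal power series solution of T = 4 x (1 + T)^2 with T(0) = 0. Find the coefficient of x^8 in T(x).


Apply the Lagrange inversion formula: if T = 4 x * phi(T) with phi(t) = (1 + t)^2, then [x^n] T = 4^n * (1/n) [t^(n-1)] phi(t)^n = 4^n * (1/n) [t^(n-1)] (1 + t)^(2n) = 4^n * (1/n) C(2n, n-1).
Using the identity C(2n, n-1) = C(2n, n) * n / (n+1), the unscaled factor equals C(2n, n) / (n+1) = C_n, the n-th Catalan number.
For n = 8: C_8 = C(16, 8) / 9 = 12870/9 = 1430.
With the 4^8 = 65536 factor, the coefficient is 65536 * 1430 = 93716480.

93716480


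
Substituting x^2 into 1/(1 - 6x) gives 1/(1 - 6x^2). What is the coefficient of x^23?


Since 1/(1 - 6x^2) only has even powers of x,
the coefficient of x^23 (odd) is 0.

0


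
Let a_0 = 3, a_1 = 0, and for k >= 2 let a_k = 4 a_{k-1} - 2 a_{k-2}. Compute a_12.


Iterating the recurrence forward:
a_0 = 3
a_1 = 0
a_2 = 4*0 - 2*3 = -6
a_3 = 4*-6 - 2*0 = -24
a_4 = 4*-24 - 2*-6 = -84
a_5 = 4*-84 - 2*-24 = -288
a_6 = 4*-288 - 2*-84 = -984
a_7 = 4*-984 - 2*-288 = -3360
a_8 = 4*-3360 - 2*-984 = -11472
a_9 = 4*-11472 - 2*-3360 = -39168
a_10 = 4*-39168 - 2*-11472 = -133728
a_11 = 4*-133728 - 2*-39168 = -456576
a_12 = 4*-456576 - 2*-133728 = -1558848
So a_12 = -1558848.

-1558848


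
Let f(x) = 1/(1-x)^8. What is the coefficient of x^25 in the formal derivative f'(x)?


Differentiate: d/dx [ 1/(1-x)^r ] = r / (1-x)^(r+1).
Here r = 8, so f'(x) = 8 / (1-x)^9.
The expansion of 1/(1-x)^(r+1) has coefficient of x^n equal to C(n+r, r).
So the coefficient of x^25 in f'(x) is
8 * C(33, 8) = 8 * 13884156 = 111073248

111073248


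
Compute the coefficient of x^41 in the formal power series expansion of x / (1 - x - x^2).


Let f(x) = sum_{k>=0} a_k x^k. Multiplying f(x) * (1 - x - x^2) = x and matching coefficients gives a_0 = 0, a_1 = 1, and a_k = a_{k-1} + a_{k-2} for k >= 2. These are the Fibonacci numbers F_k.
Iterating from F_0 = 0, F_1 = 1:
F_0=0, F_1=1, F_2=1, F_3=2, F_4=3, F_5=5, F_6=8, F_7=13, F_8=21, F_9=34, ...
F_41 = 165580141.

165580141


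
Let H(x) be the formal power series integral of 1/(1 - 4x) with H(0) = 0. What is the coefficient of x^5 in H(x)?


1/(1 - 4x) = sum_{k>=0} 4^k x^k. Integrating termwise with H(0) = 0:
H(x) = sum_{k>=0} 4^k x^(k+1) / (k+1) = sum_{m>=1} 4^(m-1) x^m / m.
For m = 5: 4^4/5 = 256/5 = 256/5.

256/5


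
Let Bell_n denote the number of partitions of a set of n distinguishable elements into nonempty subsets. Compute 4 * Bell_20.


Bell_20 can be computed from the Bell triangle or from Dobinski's identity Bell_n = (1/e) * sum_{k>=0} k^n / k!.
Computing Bell_20 = 51724158235372.
Then 4 * 51724158235372 = 206896632941488.

206896632941488


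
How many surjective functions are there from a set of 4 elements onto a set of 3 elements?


By inclusion-exclusion on which target elements are missed, the number of surjections from an n-set onto a k-set is
surj(n, k) = sum_{j=0}^{k} (-1)^j C(k, j) (k - j)^n.
Equivalently surj(n, k) = k! * S(n, k), where S(n, k) is the Stirling number of the second kind.
For n = 4, k = 3:
S(4, 3) = 6, so
surj = 3! * 6 = 6 * 6 = 36.

36


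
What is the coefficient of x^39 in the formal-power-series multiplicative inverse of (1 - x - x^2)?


Let the inverse be f(x) = sum_{k>=0} a_k x^k. From f(x) * (1 - x - x^2) = 1 and matching coefficients:
 x^0: a_0 = 1.
 x^1: a_1 - a_0 = 0, so a_1 = 1.
 x^k (k >= 2): a_k - a_{k-1} - a_{k-2} = 0, i.e. a_k = a_{k-1} + a_{k-2}.
This is the Fibonacci-type recurrence shifted so that a_0 = a_1 = 1.
Iterating: a_0=1, a_1=1, a_2=2, a_3=3, a_4=5, a_5=8, a_6=13, a_7=21, a_8=34, a_9=55, ...
a_39 = 102334155.

102334155


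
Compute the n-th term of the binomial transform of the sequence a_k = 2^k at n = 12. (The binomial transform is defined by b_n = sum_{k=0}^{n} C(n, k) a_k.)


With a_k = 2^k, b_n = sum_{k=0}^{n} C(n, k) 2^k = (1 + 2)^n by the binomial theorem.
For n = 12: (1 + 2)^12 = 3^12 = 531441.

531441


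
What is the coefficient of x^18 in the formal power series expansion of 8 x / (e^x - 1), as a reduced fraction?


The exponential generating function for Bernoulli numbers is
x / (e^x - 1) = sum_{k>=0} B_k x^k / k!.
So the coefficient of x^18 in 8 x / (e^x - 1) is 8 B_18 / 18!.
Computing: B_18 = 43867/798, 18! = 6402373705728000, giving
8 * 43867/798 / 6402373705728000 = 43867/638636777146368000.

43867/638636777146368000


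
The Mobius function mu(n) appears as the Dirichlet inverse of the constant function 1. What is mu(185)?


185 = 5 * 37 (all distinct primes).
mu(185) = (-1)^2 = 1

1


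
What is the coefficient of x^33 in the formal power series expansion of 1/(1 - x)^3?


The negative binomial / multiset identity is
1/(1 - x)^r = sum_{k>=0} C(k + r - 1, r - 1) x^k.
Here r = 3 and k = 33, so the coefficient is
C(33 + 2, 2) = C(35, 2)
= 595

595


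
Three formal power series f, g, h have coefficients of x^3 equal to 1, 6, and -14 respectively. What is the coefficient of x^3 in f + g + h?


Series addition is componentwise:
1 + 6 + -14
= -7

-7


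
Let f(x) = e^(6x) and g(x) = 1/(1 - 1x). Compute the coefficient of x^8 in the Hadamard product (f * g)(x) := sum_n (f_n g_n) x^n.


Expanding: f_k = 6^k/k! (from e^(6x)) and g_k = 1^k (from 1/(1 - 1x)). So the Hadamard coefficient (f * g)_k = 6^k 1^k / k! = (6)^k / k!.
For k = 8: 6^8/8! = 1679616/40320 = 1458/35.

1458/35


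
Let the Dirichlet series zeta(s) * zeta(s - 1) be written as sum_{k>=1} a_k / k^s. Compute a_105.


Convolution gives a_k = sum_{d | k} d * 1 = sum_{d | k} d = sigma(k), the sum of positive divisors of k.
For k = 105, the divisors are 1, 3, 5, 7, 15, 21, 35, 105, so
sigma(105) = 1 + 3 + 5 + 7 + 15 + 21 + 35 + 105 = 192.

192


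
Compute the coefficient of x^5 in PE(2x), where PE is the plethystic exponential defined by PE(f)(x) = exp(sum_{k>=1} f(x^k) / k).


With f(x) = 2x, the exponent is sum_{k>=1} 2 x^k / k = 2 * (-ln(1 - x)). Exponentiating:
PE(2x) = exp(-2 ln(1 - x)) = 1/(1 - x)^2.
By the negative binomial expansion, [x^n] 1/(1 - x)^2 = C(n + 1, 1).
For n = 5: C(6, 1) = 6.

6


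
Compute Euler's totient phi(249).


phi(n) counts integers in [1, n] coprime to n. Using the multiplicative formula phi(n) = n * prod_{p | n} (1 - 1/p):
249 = 3 * 83, so
phi(249) = 249 * (1 - 1/3) * (1 - 1/83) = 164.

164


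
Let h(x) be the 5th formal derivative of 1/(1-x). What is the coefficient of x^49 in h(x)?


Differentiating 5 times: d^5/dx^5 [1/(1-x)] = 5!/(1-x)^6.
The expansion 1/(1-x)^6 = sum_{k>=0} C(k+5, 5) x^k, so the coefficient of x^n in 5!/(1-x)^6 is 5! * C(n+5, 5).
For n = 49: 120 * C(54, 5) = 120 * 3162510 = 379501200

379501200


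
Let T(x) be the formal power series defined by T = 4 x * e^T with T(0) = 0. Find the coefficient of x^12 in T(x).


Apply the Lagrange inversion formula: if T = 4 x * phi(T) with phi(t) = e^t, then
[x^n] T = 4^n * (1/n) [t^(n-1)] phi(t)^n = 4^n * (1/n) [t^(n-1)] e^(n t) = 4^n * (1/n) * n^(n-1) / (n-1)! = 4^n * n^(n-1) / n!.
When c = 1 this is the Cayley count of rooted labeled trees on n vertices, divided by n!.
For n = 12: 4^12 * 12^11 / 12! = 16777216 * 743008370688/479001600 = 50096498540544/1925.

50096498540544/1925


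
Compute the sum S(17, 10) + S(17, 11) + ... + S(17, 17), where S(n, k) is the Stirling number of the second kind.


By definition, S(n, k) counts partitions of an n-set into exactly k nonempty blocks.
Computing row n = 17 for k = 10..17:
S(17, k): 2758334150, 512060978, 62022324, 4910178, 249900, 7820, 136, 1
Sum = 3337585487.

3337585487


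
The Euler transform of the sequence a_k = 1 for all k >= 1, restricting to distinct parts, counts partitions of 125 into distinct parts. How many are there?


Partitions of 125 into distinct parts can be computed via generating function.
Product (1+x)(1+x^2)(1+x^3)...
The coefficient of x^125 = 3207086

3207086


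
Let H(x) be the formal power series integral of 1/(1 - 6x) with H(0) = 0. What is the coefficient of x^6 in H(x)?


1/(1 - 6x) = sum_{k>=0} 6^k x^k. Integrating termwise with H(0) = 0:
H(x) = sum_{k>=0} 6^k x^(k+1) / (k+1) = sum_{m>=1} 6^(m-1) x^m / m.
For m = 6: 6^5/6 = 7776/6 = 1296.

1296


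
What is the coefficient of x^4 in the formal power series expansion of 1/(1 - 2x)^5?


The general identity 1/(1 - c x)^r = sum_{k>=0} c^k C(k + r - 1, r - 1) x^k follows by substituting y = c x into 1/(1 - y)^r = sum_{k>=0} C(k + r - 1, r - 1) y^k.
For c = 2, r = 5, k = 4:
2^4 * C(8, 4) = 16 * 70 = 1120.

1120


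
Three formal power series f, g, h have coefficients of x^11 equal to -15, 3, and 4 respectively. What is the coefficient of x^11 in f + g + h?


Series addition is componentwise:
-15 + 3 + 4
= -8

-8


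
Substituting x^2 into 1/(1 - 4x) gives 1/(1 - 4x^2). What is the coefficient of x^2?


The coefficient of x^(2m) in 1/(1 - 4x^2) is 4^m.
With n = 2 = 2*1, the coefficient is 4^1 = 4.

4


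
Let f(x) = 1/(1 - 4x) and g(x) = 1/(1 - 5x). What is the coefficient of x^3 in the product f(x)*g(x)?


The coefficient of x^n in f*g is the Cauchy product: sum_{k=0}^{n} a^k * b^(n-k).
With a=4, b=5, n=3:
sum_{k=0}^{3} 4^k * 5^(3-k)
= 369

369


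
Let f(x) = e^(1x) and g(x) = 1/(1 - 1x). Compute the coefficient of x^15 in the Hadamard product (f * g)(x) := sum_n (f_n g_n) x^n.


Expanding: f_k = 1^k/k! (from e^(1x)) and g_k = 1^k (from 1/(1 - 1x)). So the Hadamard coefficient (f * g)_k = 1^k 1^k / k! = (1)^k / k!.
For k = 15: 1^15/15! = 1/1307674368000 = 1/1307674368000.

1/1307674368000


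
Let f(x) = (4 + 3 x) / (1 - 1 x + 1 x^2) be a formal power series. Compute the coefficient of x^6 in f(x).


Write f(x) = sum_{k>=0} a_k x^k. Multiplying both sides by 1 - 1 x + 1 x^2 gives
(1 - 1 x + 1 x^2) sum_{k>=0} a_k x^k = 4 + 3 x.
Matching coefficients:
 x^0: a_0 = 4
 x^1: a_1 - 1 a_0 = 3  =>  a_1 = 1*4 + 3 = 7
 x^k (k >= 2): a_k = 1 a_{k-1} - 1 a_{k-2}.
Iterating: a_2 = 3, a_3 = -4, a_4 = -7, a_5 = -3, a_6 = 4.
So the coefficient of x^6 is 4.

4


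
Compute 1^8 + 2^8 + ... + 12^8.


This power sum has a closed form given by Faulhaber's formula
sum_{k=1}^{m} k^p = (1 / (p + 1)) * sum_{j=0}^{p} C(p + 1, j) B_j m^(p + 1 - j),
but for small m direct computation is fastest:
1 + 256 + 6561 + 65536 + 390625 + 1679616 + 5764801 + 16777216 + 43046721 + 100000000 + 214358881 + 429981696 = 812071910.

812071910


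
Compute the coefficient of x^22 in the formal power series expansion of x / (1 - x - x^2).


Let f(x) = sum_{k>=0} a_k x^k. Multiplying f(x) * (1 - x - x^2) = x and matching coefficients gives a_0 = 0, a_1 = 1, and a_k = a_{k-1} + a_{k-2} for k >= 2. These are the Fibonacci numbers F_k.
Iterating from F_0 = 0, F_1 = 1:
F_0=0, F_1=1, F_2=1, F_3=2, F_4=3, F_5=5, F_6=8, F_7=13, F_8=21, F_9=34, ...
F_22 = 17711.

17711


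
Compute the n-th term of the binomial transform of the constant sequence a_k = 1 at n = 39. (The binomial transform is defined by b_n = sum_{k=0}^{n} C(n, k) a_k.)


With a_k = 1 for all k, b_n = sum_{k=0}^{n} C(n, k) = 2^n by the binomial theorem.
For n = 39: 2^39 = 549755813888.

549755813888


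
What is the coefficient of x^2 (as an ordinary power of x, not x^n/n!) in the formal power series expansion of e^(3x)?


The exponential series is e^y = sum_{k>=0} y^k / k!. Substituting y = 3x gives
e^(3x) = sum_{k>=0} 3^k x^k / k!.
So the coefficient of x^n is a^n/n! with a = 3, n = 2:
3^2 / 2! = 9/2 = 9/2

9/2


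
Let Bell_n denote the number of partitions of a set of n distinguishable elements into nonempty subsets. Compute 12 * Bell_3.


Bell_3 can be computed from the Bell triangle or from Dobinski's identity Bell_n = (1/e) * sum_{k>=0} k^n / k!.
Computing Bell_3 = 5.
Then 12 * 5 = 60.

60


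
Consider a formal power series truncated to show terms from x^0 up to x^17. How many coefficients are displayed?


From x^0 to x^17 inclusive, the count is 17 - 0 + 1 = 18.

18


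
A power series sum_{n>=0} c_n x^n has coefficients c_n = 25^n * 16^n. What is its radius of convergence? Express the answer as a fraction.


By the root test (Cauchy-Hadamard), the radius is R = 1 / limsup_n |c_n|^(1/n).
Here |c_n|^(1/n) = (25^n * 16^n)^(1/n) = 25 * 16 = 400 for all n.
So R = 1/400 = 1/400.

1/400


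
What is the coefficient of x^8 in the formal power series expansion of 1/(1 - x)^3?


The negative binomial / multiset identity is
1/(1 - x)^r = sum_{k>=0} C(k + r - 1, r - 1) x^k.
Here r = 3 and k = 8, so the coefficient is
C(8 + 2, 2) = C(10, 2)
= 45

45


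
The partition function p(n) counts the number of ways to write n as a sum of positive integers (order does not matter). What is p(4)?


Using the generating function prod_{k>=1} 1/(1-x^k), we compute p(4).
By dynamic programming over parts 1 through 4:
p(4) = 5

5


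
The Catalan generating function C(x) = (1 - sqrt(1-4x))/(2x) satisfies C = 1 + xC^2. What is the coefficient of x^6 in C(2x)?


Substituting x -> 2x scales the n-th coefficient by 2^n, so [x^6] C(2x) = 2^6 * C_6.
C_6 = C(2*6, 6)/(7) = 924/7 = 132.
So 2^6 * 132 = 64 * 132 = 8448.

8448


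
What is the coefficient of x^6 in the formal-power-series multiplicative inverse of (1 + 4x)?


The inverse is 1/(1 + 4x). Apply the geometric identity 1/(1 - y) = sum_{k>=0} y^k with y = -4x:
1/(1 + 4x) = sum_{k>=0} (-4)^k x^k.
So the coefficient of x^6 is (-4)^6 = 4096.

4096


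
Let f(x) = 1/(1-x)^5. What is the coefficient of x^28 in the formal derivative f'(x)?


Differentiate: d/dx [ 1/(1-x)^r ] = r / (1-x)^(r+1).
Here r = 5, so f'(x) = 5 / (1-x)^6.
The expansion of 1/(1-x)^(r+1) has coefficient of x^n equal to C(n+r, r).
So the coefficient of x^28 in f'(x) is
5 * C(33, 5) = 5 * 237336 = 1186680

1186680


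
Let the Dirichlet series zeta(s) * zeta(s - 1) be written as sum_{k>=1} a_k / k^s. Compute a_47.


Convolution gives a_k = sum_{d | k} d * 1 = sum_{d | k} d = sigma(k), the sum of positive divisors of k.
For k = 47, the divisors are 1, 47, so
sigma(47) = 1 + 47 = 48.

48


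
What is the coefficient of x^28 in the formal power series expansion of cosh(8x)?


The Maclaurin series is cosh(t) = sum_{m>=0} t^(2m) / (2m)!, so substituting t = 8x, only even powers of x are nonzero, with coefficient of x^(2m) equal to 8^(2m) / (2m)!.
For x^28 the coefficient is 8^28/28! = 19342813113834066795298816/304888344611713860501504000000 = 576460752303423488/9086380738369043484375.

576460752303423488/9086380738369043484375


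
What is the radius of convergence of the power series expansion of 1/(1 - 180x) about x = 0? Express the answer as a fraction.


Expanding 1/(1 - 180x) = sum_{k>=0} 180^k x^k, the series converges when |180x| < 1, i.e., |x| < 1/180.
So the radius of convergence is 1/180 = 1/180.

1/180


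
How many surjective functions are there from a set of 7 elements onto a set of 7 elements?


By inclusion-exclusion on which target elements are missed, the number of surjections from an n-set onto a k-set is
surj(n, k) = sum_{j=0}^{k} (-1)^j C(k, j) (k - j)^n.
Equivalently surj(n, k) = k! * S(n, k), where S(n, k) is the Stirling number of the second kind.
For n = 7, k = 7:
S(7, 7) = 1, so
surj = 7! * 1 = 5040 * 1 = 5040.

5040


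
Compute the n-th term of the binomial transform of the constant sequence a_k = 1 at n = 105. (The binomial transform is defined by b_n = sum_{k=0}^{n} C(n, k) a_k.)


With a_k = 1 for all k, b_n = sum_{k=0}^{n} C(n, k) = 2^n by the binomial theorem.
For n = 105: 2^105 = 40564819207303340847894502572032.

40564819207303340847894502572032


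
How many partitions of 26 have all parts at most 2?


Using the generating function (1-x)^(-1)(1-x^2)^(-1),
the coefficient of x^26 counts these restricted partitions.
Result = 14

14


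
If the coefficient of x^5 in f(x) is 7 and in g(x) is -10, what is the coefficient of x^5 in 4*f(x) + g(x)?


Scalar multiplication scales coefficients: 4 * 7 = 28.
Then add the g coefficient: 28 + -10
= 18

18


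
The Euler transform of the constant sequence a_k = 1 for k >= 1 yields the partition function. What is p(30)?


The Euler transform converts the sequence a_k = 1 into the number of integer partitions.
Using the recurrence or dynamic programming:
p(30) = 5604

5604


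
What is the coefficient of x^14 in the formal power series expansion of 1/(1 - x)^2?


The expansion 1/(1 - x)^r = sum_{k>=0} C(k + r - 1, r - 1) x^k follows from the multiset / negative-binomial theorem (or from repeated differentiation of the geometric series).
For r = 2 and k = 14:
C(15, 1) = 1307674368000 / (1 * 87178291200) = 15.

15


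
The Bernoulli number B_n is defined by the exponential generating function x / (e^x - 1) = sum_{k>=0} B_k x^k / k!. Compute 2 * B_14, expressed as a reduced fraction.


Bernoulli numbers can also be computed recursively via B_0 = 1 and sum_{j=0}^{m} C(m+1, j) B_j = 0 for m >= 1. Odd-index Bernoulli numbers vanish for k >= 3.
Computing B_14 = 7/6, so 2 * B_14 = 2 * 7/6 = 7/3.

7/3


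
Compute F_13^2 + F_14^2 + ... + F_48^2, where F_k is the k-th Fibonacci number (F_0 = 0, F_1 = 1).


There is a standard identity sum_{k=0}^{N} F_k^2 = F_N * F_{N+1} (proved inductively from the telescoping relation F_k^2 = F_k F_{k+1} - F_{k-1} F_k). Then
sum_{k=13}^{48} F_k^2 = F_48 F_49 - F_12 F_13.
Computing: F_48 = 4807526976, F_49 = 7778742049, F_12 = 144, F_13 = 233.
Sum = 4807526976 * 7778742049 - 144 * 233 = 37396512239912980272.

37396512239912980272


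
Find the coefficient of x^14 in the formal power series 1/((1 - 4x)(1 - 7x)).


By partial fractions or Cauchy convolution:
The coefficient equals sum_{k=0}^{14} 4^k * 7^(14-k).
= 1582162589373

1582162589373


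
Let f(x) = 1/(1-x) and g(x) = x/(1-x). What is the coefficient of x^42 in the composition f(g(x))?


First simplify the composition: f(g(x)) = 1/(1 - x/(1-x)) = (1-x)/((1-x) - x) = (1-x)/(1-2x).
Now extract the coefficient. Write (1-x)/(1-2x) = 1/(1-2x) - x/(1-2x).
The coefficient of x^n in 1/(1-2x) is 2^n, and in x/(1-2x) is 2^(n-1) (for n >= 1).
So the coefficient of x^42 is 2^42 - 2^41 = 4398046511104 - 2199023255552 = 2199023255552.

2199023255552


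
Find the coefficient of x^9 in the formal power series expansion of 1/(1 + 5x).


Write 1/(1 + c x) = 1/(1 - (-c) x) and apply the geometric-series identity
1/(1 - y) = sum_{k>=0} y^k to get 1/(1 + c x) = sum_{k>=0} (-c)^k x^k.
So the coefficient of x^k is (-c)^k = (-1)^k * c^k.
Here c = 5 and k = 9:
(-5)^9 = -1 * 1953125 = -1953125

-1953125


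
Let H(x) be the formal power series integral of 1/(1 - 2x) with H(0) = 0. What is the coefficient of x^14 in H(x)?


1/(1 - 2x) = sum_{k>=0} 2^k x^k. Integrating termwise with H(0) = 0:
H(x) = sum_{k>=0} 2^k x^(k+1) / (k+1) = sum_{m>=1} 2^(m-1) x^m / m.
For m = 14: 2^13/14 = 8192/14 = 4096/7.

4096/7


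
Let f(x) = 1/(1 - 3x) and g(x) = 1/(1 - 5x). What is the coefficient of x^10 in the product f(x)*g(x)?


The coefficient of x^n in f*g is the Cauchy product: sum_{k=0}^{n} a^k * b^(n-k).
With a=3, b=5, n=10:
sum_{k=0}^{10} 3^k * 5^(10-k)
= 24325489

24325489


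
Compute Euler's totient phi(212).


phi(n) counts integers in [1, n] coprime to n. Using the multiplicative formula phi(n) = n * prod_{p | n} (1 - 1/p):
212 = 2^2 * 53, so
phi(212) = 212 * (1 - 1/2) * (1 - 1/53) = 104.

104


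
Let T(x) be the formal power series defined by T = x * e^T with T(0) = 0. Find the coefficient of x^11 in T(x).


Apply the Lagrange inversion formula: if T = x * phi(T) with phi(t) = e^t, then
[x^n] T = (1/n) [t^(n-1)] phi(t)^n = (1/n) [t^(n-1)] e^(n t) = (1/n) * n^(n-1) / (n-1)! = n^(n-1) / n!.
When c = 1 this is the Cayley count of rooted labeled trees on n vertices, divided by n!.
For n = 11: 11^10 / 11! = 25937424601/39916800 = 2357947691/3628800.

2357947691/3628800


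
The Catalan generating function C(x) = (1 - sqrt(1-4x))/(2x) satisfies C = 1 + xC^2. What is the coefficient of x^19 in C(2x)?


Substituting x -> 2x scales the n-th coefficient by 2^n, so [x^19] C(2x) = 2^19 * C_19.
C_19 = C(2*19, 19)/(20) = 35345263800/20 = 1767263190.
So 2^19 * 1767263190 = 524288 * 1767263190 = 926554883358720.

926554883358720


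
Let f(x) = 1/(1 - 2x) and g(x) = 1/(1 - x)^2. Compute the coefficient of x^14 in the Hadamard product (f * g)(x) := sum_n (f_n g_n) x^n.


f has coefficients f_k = 2^k. For g = 1/(1 - x)^2 the coefficient is g_k = C(k + 1, 1) = k + 1. The Hadamard coefficient is (f * g)_k = 2^k * (k + 1).
For k = 14: 2^14 * 15 = 16384 * 15 = 245760.

245760


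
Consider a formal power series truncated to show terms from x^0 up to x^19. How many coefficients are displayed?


From x^0 to x^19 inclusive, the count is 19 - 0 + 1 = 20.

20


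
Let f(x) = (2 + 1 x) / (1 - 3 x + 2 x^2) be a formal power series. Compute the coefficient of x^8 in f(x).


Write f(x) = sum_{k>=0} a_k x^k. Multiplying both sides by 1 - 3 x + 2 x^2 gives
(1 - 3 x + 2 x^2) sum_{k>=0} a_k x^k = 2 + 1 x.
Matching coefficients:
 x^0: a_0 = 2
 x^1: a_1 - 3 a_0 = 1  =>  a_1 = 3*2 + 1 = 7
 x^k (k >= 2): a_k = 3 a_{k-1} - 2 a_{k-2}.
Iterating: a_2 = 17, a_3 = 37, a_4 = 77, a_5 = 157, a_6 = 317, a_7 = 637, a_8 = 1277.
So the coefficient of x^8 is 1277.

1277


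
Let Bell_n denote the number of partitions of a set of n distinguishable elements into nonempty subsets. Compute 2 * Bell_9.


Bell_9 can be computed from the Bell triangle or from Dobinski's identity Bell_n = (1/e) * sum_{k>=0} k^n / k!.
Computing Bell_9 = 21147.
Then 2 * 21147 = 42294.

42294
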